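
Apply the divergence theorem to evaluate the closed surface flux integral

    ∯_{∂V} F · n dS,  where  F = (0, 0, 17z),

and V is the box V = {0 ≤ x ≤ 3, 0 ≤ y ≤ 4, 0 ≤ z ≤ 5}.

By the divergence theorem,

    ∯_{∂V} F · n dS = ∭_V (∇ · F) dV.

Compute the divergence:
    ∇ · F = ∂F_x/∂x + ∂F_y/∂y + ∂F_z/∂z = 0 + 0 + 17 = 17.

V is a rectangular box, so dV = dx dy dz with 0 ≤ x ≤ 3, 0 ≤ y ≤ 4, 0 ≤ z ≤ 5.

Integrate (17) over V as an iterated integral:

    ∭_V (∇·F) dV = ∫_0^{3} ∫_0^{4} ∫_0^{5} (17) dz dy dx.

Inner (z from 0 to 5): 85.
Middle (y from 0 to 4): 340.
Outer (x from 0 to 3): 1020.

Therefore ∯_{∂V} F · n dS = 1020.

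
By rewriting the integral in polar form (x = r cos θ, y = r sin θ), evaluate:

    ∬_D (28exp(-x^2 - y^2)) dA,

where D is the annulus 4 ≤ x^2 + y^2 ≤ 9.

The region D is 2 ≤ r ≤ 3, 0 ≤ θ ≤ 2π in polar coordinates, where x = r cos(θ), y = r sin(θ), and dA = r dr dθ.

Under the substitution, the integrand becomes 28exp(-r^2), so

    ∬_D (28exp(-x^2 - y^2)) dA = ∫_{0}^{2π} ∫_{2}^{3} (28exp(-r^2)) · r dr dθ.

Inner integral (in r): ∫_{2}^{3} (28exp(-r^2)) · r dr = -(14 - 14exp(5))exp(-9).

Outer integral (in θ): ∫_{0}^{2π} (-(14 - 14exp(5))exp(-9)) dθ = -28π (1 - exp(5))exp(-9).

Therefore ∬_D (28exp(-x^2 - y^2)) dA = -28π (1 - exp(5))exp(-9).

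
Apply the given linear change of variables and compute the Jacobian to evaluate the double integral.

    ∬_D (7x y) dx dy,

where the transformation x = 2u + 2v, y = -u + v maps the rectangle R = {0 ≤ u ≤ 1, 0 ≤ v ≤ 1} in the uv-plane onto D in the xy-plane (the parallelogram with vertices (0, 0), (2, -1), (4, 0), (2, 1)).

Compute the Jacobian determinant of (x, y) with respect to (u, v):

    ∂(x,y)/∂(u,v) = | 2  2 | = (2)(1) - (2)(-1) = 4.
                   | -1  1 |

Its absolute value is |J| = 4 (the area scaling factor).

Substituting x = 2u + 2v, y = -u + v into the integrand,

    7x y → -14u^2 + 14v^2,

so the integral becomes

    ∬_R (-14u^2 + 14v^2) · |J| du dv = ∫_0^1 ∫_0^1 (-56u^2 + 56v^2) dv du.

Inner (v): 56/3 - 56u^2.
Outer (u): 0.

Therefore ∬_D (7x y) dx dy = 0.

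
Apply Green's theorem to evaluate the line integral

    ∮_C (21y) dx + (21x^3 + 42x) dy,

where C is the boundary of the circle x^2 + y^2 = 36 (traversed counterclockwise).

Green's theorem converts the closed line integral into a double integral over the enclosed region D:

    ∮_C P dx + Q dy = ∬_D (∂Q/∂x - ∂P/∂y) dA.

Here P = 21y, Q = 21x^3 + 42x, so

    ∂Q/∂x = 63x^2 + 42,    ∂P/∂y = 21,
    ∂Q/∂x - ∂P/∂y = 63x^2 + 21.

D is the region x^2 + y^2 ≤ 36. Evaluating the double integral:

In polar coordinates (x = r cos θ, y = r sin θ, dA = r dr dθ) the integrand becomes 63r^2cos(θ)^2 + 21, so

    ∬_D (63x^2 + 21) dA = ∫_0^{2π} ∫_0^{6} (63r^2cos(θ)^2 + 21) · r dr dθ.

Inner (r from 0 to 6): 20412cos(θ)^2 + 378.
Outer (θ from 0 to 2π): 21168π.

Therefore ∮_C P dx + Q dy = 21168π.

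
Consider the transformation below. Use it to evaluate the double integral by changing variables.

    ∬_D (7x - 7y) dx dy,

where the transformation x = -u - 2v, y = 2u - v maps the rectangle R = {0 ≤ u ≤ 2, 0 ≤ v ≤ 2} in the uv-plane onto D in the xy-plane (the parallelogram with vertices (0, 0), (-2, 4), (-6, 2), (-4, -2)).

Compute the Jacobian determinant of (x, y) with respect to (u, v):

    ∂(x,y)/∂(u,v) = | -1  -2 | = (-1)(-1) - (-2)(2) = 5.
                   | 2  -1 |

Its absolute value is |J| = 5 (the area scaling factor).

Substituting x = -u - 2v, y = 2u - v into the integrand,

    7x - 7y → -21u - 7v,

so the integral becomes

    ∬_R (-21u - 7v) · |J| du dv = ∫_0^2 ∫_0^2 (-105u - 35v) dv du.

Inner (v): -210u - 70.
Outer (u): -560.

Therefore ∬_D (7x - 7y) dx dy = -560.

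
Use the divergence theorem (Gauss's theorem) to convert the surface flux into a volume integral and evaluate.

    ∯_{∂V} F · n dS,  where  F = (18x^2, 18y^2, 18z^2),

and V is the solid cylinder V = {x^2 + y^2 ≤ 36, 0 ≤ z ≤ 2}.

By the divergence theorem,

    ∯_{∂V} F · n dS = ∭_V (∇ · F) dV.

Compute the divergence:
    ∇ · F = ∂F_x/∂x + ∂F_y/∂y + ∂F_z/∂z = 36x + 36y + 36z.

In cylindrical coordinates, x = r cos(θ), y = r sin(θ), z = z, dV = r dr dθ dz, with 0 ≤ r ≤ 6, 0 ≤ θ ≤ 2π, 0 ≤ z ≤ 2.

The integrand, after substitution and multiplying by the volume element, becomes (36sqrt(2)r sin(θ + π/4) + 36z) · r, so

    ∭_V (∇·F) dV = ∫_0^{2π} ∫_0^{6} ∫_0^{2} (36sqrt(2)r sin(θ + π/4) + 36z) · r dz dr dθ.

Inner (z from 0 to 2): 72r (sqrt(2)r sin(θ + π/4) + 1).
Middle (r from 0 to 6): 5184sqrt(2)sin(θ + π/4) + 1296.
Outer (θ from 0 to 2π): 2592π.

Therefore ∯_{∂V} F · n dS = 2592π.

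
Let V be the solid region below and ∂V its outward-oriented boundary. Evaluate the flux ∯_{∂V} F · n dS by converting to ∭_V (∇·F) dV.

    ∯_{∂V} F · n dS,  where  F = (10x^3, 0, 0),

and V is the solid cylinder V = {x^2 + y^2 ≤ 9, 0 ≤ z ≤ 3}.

By the divergence theorem,

    ∯_{∂V} F · n dS = ∭_V (∇ · F) dV.

Compute the divergence:
    ∇ · F = ∂F_x/∂x + ∂F_y/∂y + ∂F_z/∂z = 30x^2 + 0 + 0 = 30x^2.

In cylindrical coordinates, x = r cos(θ), y = r sin(θ), z = z, dV = r dr dθ dz, with 0 ≤ r ≤ 3, 0 ≤ θ ≤ 2π, 0 ≤ z ≤ 3.

The integrand, after substitution and multiplying by the volume element, becomes (30r^2cos(θ)^2) · r, so

    ∭_V (∇·F) dV = ∫_0^{2π} ∫_0^{3} ∫_0^{3} (30r^2cos(θ)^2) · r dz dr dθ.

Inner (z from 0 to 3): 90r^3cos(θ)^2.
Middle (r from 0 to 3): 3645cos(θ)^2/2.
Outer (θ from 0 to 2π): 3645π/2.

Therefore ∯_{∂V} F · n dS = 3645π/2.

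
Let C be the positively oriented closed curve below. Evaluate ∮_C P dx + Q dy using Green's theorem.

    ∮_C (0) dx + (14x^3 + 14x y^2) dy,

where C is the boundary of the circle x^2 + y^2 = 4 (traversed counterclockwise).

Green's theorem converts the closed line integral into a double integral over the enclosed region D:

    ∮_C P dx + Q dy = ∬_D (∂Q/∂x - ∂P/∂y) dA.

Here P = 0, Q = 14x^3 + 14x y^2, so

    ∂Q/∂x = 42x^2 + 14y^2,    ∂P/∂y = 0,
    ∂Q/∂x - ∂P/∂y = 42x^2 + 14y^2.

D is the region x^2 + y^2 ≤ 4. Evaluating the double integral:

In polar coordinates (x = r cos θ, y = r sin θ, dA = r dr dθ) the integrand becomes 14r^2(cos(2θ) + 2), so

    ∬_D (42x^2 + 14y^2) dA = ∫_0^{2π} ∫_0^{2} (14r^2(cos(2θ) + 2)) · r dr dθ.

Inner (r from 0 to 2): 56cos(2θ) + 112.
Outer (θ from 0 to 2π): 224π.

Therefore ∮_C P dx + Q dy = 224π.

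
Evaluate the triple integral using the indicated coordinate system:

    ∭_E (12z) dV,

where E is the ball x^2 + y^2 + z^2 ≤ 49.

In spherical coordinates, x = ρ sin(φ) cos(θ), y = ρ sin(φ) sin(θ), z = ρ cos(φ), and dV = ρ^2 sin(φ) dρ dφ dθ.

The integrand becomes 12ρ cos(φ), so

    ∭_E (12z) dV = ∫_{0}^{2π} ∫_{0}^{π} ∫_{0}^{7} (12ρ cos(φ)) · ρ^2 sin(φ) dρ dφ dθ.

Inner (ρ): 7203sin(2φ)/2.
Middle (φ): 0.
Outer (θ): 0.

Therefore the triple integral equals 0.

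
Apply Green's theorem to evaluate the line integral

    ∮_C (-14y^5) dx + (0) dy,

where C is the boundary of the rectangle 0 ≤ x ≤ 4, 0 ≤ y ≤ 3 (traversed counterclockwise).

Green's theorem converts the closed line integral into a double integral over the enclosed region D:

    ∮_C P dx + Q dy = ∬_D (∂Q/∂x - ∂P/∂y) dA.

Here P = -14y^5, Q = 0, so

    ∂Q/∂x = 0,    ∂P/∂y = -70y^4,
    ∂Q/∂x - ∂P/∂y = 70y^4.

D is the region 0 ≤ x ≤ 4, 0 ≤ y ≤ 3. Evaluating the double integral:

    ∬_D (70y^4) dA = ∫_0^{4} ∫_0^{3} (70y^4) dy dx.

Inner (y from 0 to 3): 3402.
Outer (x from 0 to 4): 13608.

Therefore ∮_C P dx + Q dy = 13608.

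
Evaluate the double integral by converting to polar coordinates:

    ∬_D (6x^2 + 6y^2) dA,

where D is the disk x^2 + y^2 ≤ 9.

The region D is 0 ≤ r ≤ 3, 0 ≤ θ ≤ 2π in polar coordinates, where x = r cos(θ), y = r sin(θ), and dA = r dr dθ.

Under the substitution, the integrand becomes 6r^2, so

    ∬_D (6x^2 + 6y^2) dA = ∫_{0}^{2π} ∫_{0}^{3} (6r^2) · r dr dθ.

Inner integral (in r): ∫_{0}^{3} (6r^2) · r dr = 243/2.

Outer integral (in θ): ∫_{0}^{2π} (243/2) dθ = 243π.

Therefore ∬_D (6x^2 + 6y^2) dA = 243π.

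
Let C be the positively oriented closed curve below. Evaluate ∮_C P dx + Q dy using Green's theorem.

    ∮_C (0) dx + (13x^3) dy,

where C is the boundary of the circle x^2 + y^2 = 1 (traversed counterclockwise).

Green's theorem converts the closed line integral into a double integral over the enclosed region D:

    ∮_C P dx + Q dy = ∬_D (∂Q/∂x - ∂P/∂y) dA.

Here P = 0, Q = 13x^3, so

    ∂Q/∂x = 39x^2,    ∂P/∂y = 0,
    ∂Q/∂x - ∂P/∂y = 39x^2.

D is the region x^2 + y^2 ≤ 1. Evaluating the double integral:

In polar coordinates (x = r cos θ, y = r sin θ, dA = r dr dθ) the integrand becomes 39r^2cos(θ)^2, so

    ∬_D (39x^2) dA = ∫_0^{2π} ∫_0^{1} (39r^2cos(θ)^2) · r dr dθ.

Inner (r from 0 to 1): 39cos(θ)^2/4.
Outer (θ from 0 to 2π): 39π/4.

Therefore ∮_C P dx + Q dy = 39π/4.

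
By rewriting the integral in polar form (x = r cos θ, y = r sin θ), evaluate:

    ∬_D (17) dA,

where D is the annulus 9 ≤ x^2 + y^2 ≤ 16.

The region D is 3 ≤ r ≤ 4, 0 ≤ θ ≤ 2π in polar coordinates, where x = r cos(θ), y = r sin(θ), and dA = r dr dθ.

Under the substitution, the integrand becomes 17, so

    ∬_D (17) dA = ∫_{0}^{2π} ∫_{3}^{4} (17) · r dr dθ.

Inner integral (in r): ∫_{3}^{4} (17) · r dr = 119/2.

Outer integral (in θ): ∫_{0}^{2π} (119/2) dθ = 119π.

Therefore ∬_D (17) dA = 119π.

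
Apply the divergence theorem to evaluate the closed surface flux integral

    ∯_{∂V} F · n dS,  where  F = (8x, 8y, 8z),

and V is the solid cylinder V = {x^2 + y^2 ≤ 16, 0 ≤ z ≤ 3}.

By the divergence theorem,

    ∯_{∂V} F · n dS = ∭_V (∇ · F) dV.

Compute the divergence:
    ∇ · F = ∂F_x/∂x + ∂F_y/∂y + ∂F_z/∂z = 8 + 8 + 8 = 24.

In cylindrical coordinates, x = r cos(θ), y = r sin(θ), z = z, dV = r dr dθ dz, with 0 ≤ r ≤ 4, 0 ≤ θ ≤ 2π, 0 ≤ z ≤ 3.

The integrand, after substitution and multiplying by the volume element, becomes (24) · r, so

    ∭_V (∇·F) dV = ∫_0^{2π} ∫_0^{4} ∫_0^{3} (24) · r dz dr dθ.

Inner (z from 0 to 3): 72r.
Middle (r from 0 to 4): 576.
Outer (θ from 0 to 2π): 1152π.

Therefore ∯_{∂V} F · n dS = 1152π.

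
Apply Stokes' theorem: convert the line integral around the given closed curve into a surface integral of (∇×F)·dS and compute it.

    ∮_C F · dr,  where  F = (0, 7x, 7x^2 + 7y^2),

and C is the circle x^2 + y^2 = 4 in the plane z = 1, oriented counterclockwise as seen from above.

Let S be the flat disk x^2 + y^2 ≤ 4 in the plane z = 1, with upward unit normal n̂ = ẑ. By Stokes' theorem,

    ∮_C F · dr = ∬_S (∇ × F) · n̂ dS = ∬_D (curl F)_z dA,

where D is the disk x^2 + y^2 ≤ 4.

Compute the curl of F = (0, 7x, 7x^2 + 7y^2):
    (∇ × F)_x = ∂F_z/∂y - ∂F_y/∂z = 14y,
    (∇ × F)_y = ∂F_x/∂z - ∂F_z/∂x = -14x,
    (∇ × F)_z = ∂F_y/∂x - ∂F_x/∂y = 7.

On z = 1, (curl F)_z = 7.

Convert to polar (x = r cos θ, y = r sin θ, dA = r dr dθ); the integrand becomes 7, so

    ∬_D (curl F)_z dA = ∫_0^{2π} ∫_0^{2} (7) · r dr dθ.

Inner (r from 0 to 2): 14.
Outer (θ from 0 to 2π): 28π.

Therefore ∮_C F · dr = 28π.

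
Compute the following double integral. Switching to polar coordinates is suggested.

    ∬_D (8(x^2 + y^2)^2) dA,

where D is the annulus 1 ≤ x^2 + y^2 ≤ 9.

The region D is 1 ≤ r ≤ 3, 0 ≤ θ ≤ 2π in polar coordinates, where x = r cos(θ), y = r sin(θ), and dA = r dr dθ.

Under the substitution, the integrand becomes 8r^4, so

    ∬_D (8(x^2 + y^2)^2) dA = ∫_{0}^{2π} ∫_{1}^{3} (8r^4) · r dr dθ.

Inner integral (in r): ∫_{1}^{3} (8r^4) · r dr = 2912/3.

Outer integral (in θ): ∫_{0}^{2π} (2912/3) dθ = 5824π/3.

Therefore ∬_D (8(x^2 + y^2)^2) dA = 5824π/3.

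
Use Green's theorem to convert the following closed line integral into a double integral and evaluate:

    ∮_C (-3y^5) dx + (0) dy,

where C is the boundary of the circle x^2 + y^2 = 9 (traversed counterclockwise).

Green's theorem converts the closed line integral into a double integral over the enclosed region D:

    ∮_C P dx + Q dy = ∬_D (∂Q/∂x - ∂P/∂y) dA.

Here P = -3y^5, Q = 0, so

    ∂Q/∂x = 0,    ∂P/∂y = -15y^4,
    ∂Q/∂x - ∂P/∂y = 15y^4.

D is the region x^2 + y^2 ≤ 9. Evaluating the double integral:

In polar coordinates (x = r cos θ, y = r sin θ, dA = r dr dθ) the integrand becomes 15r^4sin(θ)^4, so

    ∬_D (15y^4) dA = ∫_0^{2π} ∫_0^{3} (15r^4sin(θ)^4) · r dr dθ.

Inner (r from 0 to 3): 3645sin(θ)^4/2.
Outer (θ from 0 to 2π): 10935π/8.

Therefore ∮_C P dx + Q dy = 10935π/8.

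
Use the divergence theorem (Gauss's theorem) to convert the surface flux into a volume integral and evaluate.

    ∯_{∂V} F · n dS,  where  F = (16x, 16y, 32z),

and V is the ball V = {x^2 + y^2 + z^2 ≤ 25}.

By the divergence theorem,

    ∯_{∂V} F · n dS = ∭_V (∇ · F) dV.

Compute the divergence:
    ∇ · F = ∂F_x/∂x + ∂F_y/∂y + ∂F_z/∂z = 16 + 16 + 32 = 64.

In spherical coordinates, x = ρ sin(φ) cos(θ), y = ρ sin(φ) sin(θ), z = ρ cos(φ), dV = ρ^2 sin(φ) dρ dφ dθ, with 0 ≤ ρ ≤ 5, 0 ≤ φ ≤ π, 0 ≤ θ ≤ 2π.

The integrand, after substitution and multiplying by the volume element, becomes (64) · ρ^2 sin(φ), so

    ∭_V (∇·F) dV = ∫_0^{2π} ∫_0^{π} ∫_0^{5} (64) · ρ^2 sin(φ) dρ dφ dθ.

Inner (ρ from 0 to 5): 8000sin(φ)/3.
Middle (φ from 0 to π): 16000/3.
Outer (θ from 0 to 2π): 32000π/3.

Therefore ∯_{∂V} F · n dS = 32000π/3.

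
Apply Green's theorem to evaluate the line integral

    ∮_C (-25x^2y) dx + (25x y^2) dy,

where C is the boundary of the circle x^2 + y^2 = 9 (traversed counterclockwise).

Green's theorem converts the closed line integral into a double integral over the enclosed region D:

    ∮_C P dx + Q dy = ∬_D (∂Q/∂x - ∂P/∂y) dA.

Here P = -25x^2y, Q = 25x y^2, so

    ∂Q/∂x = 25y^2,    ∂P/∂y = -25x^2,
    ∂Q/∂x - ∂P/∂y = 25x^2 + 25y^2.

D is the region x^2 + y^2 ≤ 9. Evaluating the double integral:

In polar coordinates (x = r cos θ, y = r sin θ, dA = r dr dθ) the integrand becomes 25r^2, so

    ∬_D (25x^2 + 25y^2) dA = ∫_0^{2π} ∫_0^{3} (25r^2) · r dr dθ.

Inner (r from 0 to 3): 2025/4.
Outer (θ from 0 to 2π): 2025π/2.

Therefore ∮_C P dx + Q dy = 2025π/2.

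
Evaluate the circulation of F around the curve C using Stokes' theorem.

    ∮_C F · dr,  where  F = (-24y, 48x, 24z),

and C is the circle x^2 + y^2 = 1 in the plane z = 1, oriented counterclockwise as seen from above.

Let S be the flat disk x^2 + y^2 ≤ 1 in the plane z = 1, with upward unit normal n̂ = ẑ. By Stokes' theorem,

    ∮_C F · dr = ∬_S (∇ × F) · n̂ dS = ∬_D (curl F)_z dA,

where D is the disk x^2 + y^2 ≤ 1.

Compute the curl of F = (-24y, 48x, 24z):
    (∇ × F)_x = ∂F_z/∂y - ∂F_y/∂z = 0,
    (∇ × F)_y = ∂F_x/∂z - ∂F_z/∂x = 0,
    (∇ × F)_z = ∂F_y/∂x - ∂F_x/∂y = 72.

On z = 1, (curl F)_z = 72.

Convert to polar (x = r cos θ, y = r sin θ, dA = r dr dθ); the integrand becomes 72, so

    ∬_D (curl F)_z dA = ∫_0^{2π} ∫_0^{1} (72) · r dr dθ.

Inner (r from 0 to 1): 36.
Outer (θ from 0 to 2π): 72π.

Therefore ∮_C F · dr = 72π.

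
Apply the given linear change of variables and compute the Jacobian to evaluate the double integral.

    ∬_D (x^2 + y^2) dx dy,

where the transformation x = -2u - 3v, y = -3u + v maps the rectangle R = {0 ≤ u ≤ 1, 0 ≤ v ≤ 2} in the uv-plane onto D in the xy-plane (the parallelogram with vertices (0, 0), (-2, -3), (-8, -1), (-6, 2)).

Compute the Jacobian determinant of (x, y) with respect to (u, v):

    ∂(x,y)/∂(u,v) = | -2  -3 | = (-2)(1) - (-3)(-3) = -11.
                   | -3  1 |

Its absolute value is |J| = 11 (the area scaling factor).

Substituting x = -2u - 3v, y = -3u + v into the integrand,

    x^2 + y^2 → 13u^2 + 6u v + 10v^2,

so the integral becomes

    ∬_R (13u^2 + 6u v + 10v^2) · |J| du dv = ∫_0^1 ∫_0^2 (143u^2 + 66u v + 110v^2) dv du.

Inner (v): 286u^2 + 132u + 880/3.
Outer (u): 1364/3.

Therefore ∬_D (x^2 + y^2) dx dy = 1364/3.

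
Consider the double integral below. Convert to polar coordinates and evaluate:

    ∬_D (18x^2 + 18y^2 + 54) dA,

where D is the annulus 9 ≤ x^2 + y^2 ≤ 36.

The region D is 3 ≤ r ≤ 6, 0 ≤ θ ≤ 2π in polar coordinates, where x = r cos(θ), y = r sin(θ), and dA = r dr dθ.

Under the substitution, the integrand becomes 18r^2 + 54, so

    ∬_D (18x^2 + 18y^2 + 54) dA = ∫_{0}^{2π} ∫_{3}^{6} (18r^2 + 54) · r dr dθ.

Inner integral (in r): ∫_{3}^{6} (18r^2 + 54) · r dr = 12393/2.

Outer integral (in θ): ∫_{0}^{2π} (12393/2) dθ = 12393π.

Therefore ∬_D (18x^2 + 18y^2 + 54) dA = 12393π.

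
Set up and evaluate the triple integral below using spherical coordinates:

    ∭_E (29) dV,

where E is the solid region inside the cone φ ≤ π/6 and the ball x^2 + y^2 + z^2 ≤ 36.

In spherical coordinates, x = ρ sin(φ) cos(θ), y = ρ sin(φ) sin(θ), z = ρ cos(φ), and dV = ρ^2 sin(φ) dρ dφ dθ.

The integrand becomes 29, so

    ∭_E (29) dV = ∫_{0}^{2π} ∫_{0}^{π/6} ∫_{0}^{6} (29) · ρ^2 sin(φ) dρ dφ dθ.

Inner (ρ): 2088sin(φ).
Middle (φ): 2088 - 1044sqrt(3).
Outer (θ): 2088π (2 - sqrt(3)).

Therefore the triple integral equals 2088π (2 - sqrt(3)).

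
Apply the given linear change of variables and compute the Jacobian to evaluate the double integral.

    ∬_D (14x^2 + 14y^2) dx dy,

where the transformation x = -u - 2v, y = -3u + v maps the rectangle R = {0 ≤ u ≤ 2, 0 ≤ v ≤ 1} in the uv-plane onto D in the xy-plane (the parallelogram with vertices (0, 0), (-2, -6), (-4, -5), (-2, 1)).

Compute the Jacobian determinant of (x, y) with respect to (u, v):

    ∂(x,y)/∂(u,v) = | -1  -2 | = (-1)(1) - (-2)(-3) = -7.
                   | -3  1 |

Its absolute value is |J| = 7 (the area scaling factor).

Substituting x = -u - 2v, y = -3u + v into the integrand,

    14x^2 + 14y^2 → 140u^2 - 28u v + 70v^2,

so the integral becomes

    ∬_R (140u^2 - 28u v + 70v^2) · |J| du dv = ∫_0^2 ∫_0^1 (980u^2 - 196u v + 490v^2) dv du.

Inner (v): 980u^2 - 98u + 490/3.
Outer (u): 2744.

Therefore ∬_D (14x^2 + 14y^2) dx dy = 2744.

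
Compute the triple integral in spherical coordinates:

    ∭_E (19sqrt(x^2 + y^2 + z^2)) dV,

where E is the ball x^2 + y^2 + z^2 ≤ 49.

In spherical coordinates, x = ρ sin(φ) cos(θ), y = ρ sin(φ) sin(θ), z = ρ cos(φ), and dV = ρ^2 sin(φ) dρ dφ dθ.

The integrand becomes 19ρ, so

    ∭_E (19sqrt(x^2 + y^2 + z^2)) dV = ∫_{0}^{2π} ∫_{0}^{π} ∫_{0}^{7} (19ρ) · ρ^2 sin(φ) dρ dφ dθ.

Inner (ρ): 45619sin(φ)/4.
Middle (φ): 45619/2.
Outer (θ): 45619π.

Therefore the triple integral equals 45619π.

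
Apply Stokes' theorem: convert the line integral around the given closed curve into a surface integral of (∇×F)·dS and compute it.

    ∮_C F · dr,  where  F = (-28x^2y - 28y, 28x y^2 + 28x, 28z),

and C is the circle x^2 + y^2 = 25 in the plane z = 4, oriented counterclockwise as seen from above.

Let S be the flat disk x^2 + y^2 ≤ 25 in the plane z = 4, with upward unit normal n̂ = ẑ. By Stokes' theorem,

    ∮_C F · dr = ∬_S (∇ × F) · n̂ dS = ∬_D (curl F)_z dA,

where D is the disk x^2 + y^2 ≤ 25.

Compute the curl of F = (-28x^2y - 28y, 28x y^2 + 28x, 28z):
    (∇ × F)_x = ∂F_z/∂y - ∂F_y/∂z = 0,
    (∇ × F)_y = ∂F_x/∂z - ∂F_z/∂x = 0,
    (∇ × F)_z = ∂F_y/∂x - ∂F_x/∂y = 28x^2 + 28y^2 + 56.

On z = 4, (curl F)_z = 28x^2 + 28y^2 + 56.

Convert to polar (x = r cos θ, y = r sin θ, dA = r dr dθ); the integrand becomes 28r^2 + 56, so

    ∬_D (curl F)_z dA = ∫_0^{2π} ∫_0^{5} (28r^2 + 56) · r dr dθ.

Inner (r from 0 to 5): 5075.
Outer (θ from 0 to 2π): 10150π.

Therefore ∮_C F · dr = 10150π.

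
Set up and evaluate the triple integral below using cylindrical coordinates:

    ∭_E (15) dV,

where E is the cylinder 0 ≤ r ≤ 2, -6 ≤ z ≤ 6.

In cylindrical coordinates, x = r cos(θ), y = r sin(θ), z = z, and dV = r dr dθ dz.

The integrand becomes 15, so

    ∭_E (15) dV = ∫_{0}^{2π} ∫_{0}^{2} ∫_{-6}^{6} (15) · r dz dr dθ.

Inner (z): 180r.
Middle (r from 0 to 2): 360.
Outer (θ): 720π.

Therefore the triple integral equals 720π.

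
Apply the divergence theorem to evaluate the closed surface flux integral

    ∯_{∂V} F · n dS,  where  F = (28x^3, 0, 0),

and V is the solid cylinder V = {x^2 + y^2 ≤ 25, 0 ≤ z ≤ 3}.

By the divergence theorem,

    ∯_{∂V} F · n dS = ∭_V (∇ · F) dV.

Compute the divergence:
    ∇ · F = ∂F_x/∂x + ∂F_y/∂y + ∂F_z/∂z = 84x^2 + 0 + 0 = 84x^2.

In cylindrical coordinates, x = r cos(θ), y = r sin(θ), z = z, dV = r dr dθ dz, with 0 ≤ r ≤ 5, 0 ≤ θ ≤ 2π, 0 ≤ z ≤ 3.

The integrand, after substitution and multiplying by the volume element, becomes (84r^2cos(θ)^2) · r, so

    ∭_V (∇·F) dV = ∫_0^{2π} ∫_0^{5} ∫_0^{3} (84r^2cos(θ)^2) · r dz dr dθ.

Inner (z from 0 to 3): 252r^3cos(θ)^2.
Middle (r from 0 to 5): 39375cos(θ)^2.
Outer (θ from 0 to 2π): 39375π.

Therefore ∯_{∂V} F · n dS = 39375π.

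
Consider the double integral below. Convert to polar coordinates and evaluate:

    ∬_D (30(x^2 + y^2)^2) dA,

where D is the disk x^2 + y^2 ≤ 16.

The region D is 0 ≤ r ≤ 4, 0 ≤ θ ≤ 2π in polar coordinates, where x = r cos(θ), y = r sin(θ), and dA = r dr dθ.

Under the substitution, the integrand becomes 30r^4, so

    ∬_D (30(x^2 + y^2)^2) dA = ∫_{0}^{2π} ∫_{0}^{4} (30r^4) · r dr dθ.

Inner integral (in r): ∫_{0}^{4} (30r^4) · r dr = 20480.

Outer integral (in θ): ∫_{0}^{2π} (20480) dθ = 40960π.

Therefore ∬_D (30(x^2 + y^2)^2) dA = 40960π.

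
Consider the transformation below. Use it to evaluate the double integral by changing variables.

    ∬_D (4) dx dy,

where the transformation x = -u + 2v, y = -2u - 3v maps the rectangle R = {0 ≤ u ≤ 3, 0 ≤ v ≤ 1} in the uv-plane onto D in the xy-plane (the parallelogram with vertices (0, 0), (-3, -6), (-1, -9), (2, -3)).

Compute the Jacobian determinant of (x, y) with respect to (u, v):

    ∂(x,y)/∂(u,v) = | -1  2 | = (-1)(-3) - (2)(-2) = 7.
                   | -2  -3 |

Its absolute value is |J| = 7 (the area scaling factor).

Substituting x = -u + 2v, y = -2u - 3v into the integrand,

    4 → 4,

so the integral becomes

    ∬_R (4) · |J| du dv = ∫_0^3 ∫_0^1 (28) dv du.

Inner (v): 28.
Outer (u): 84.

Therefore ∬_D (4) dx dy = 84.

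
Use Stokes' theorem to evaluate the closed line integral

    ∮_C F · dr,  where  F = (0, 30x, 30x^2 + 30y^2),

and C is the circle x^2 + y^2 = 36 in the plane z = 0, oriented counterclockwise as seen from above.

Let S be the flat disk x^2 + y^2 ≤ 36 in the plane z = 0, with upward unit normal n̂ = ẑ. By Stokes' theorem,

    ∮_C F · dr = ∬_S (∇ × F) · n̂ dS = ∬_D (curl F)_z dA,

where D is the disk x^2 + y^2 ≤ 36.

Compute the curl of F = (0, 30x, 30x^2 + 30y^2):
    (∇ × F)_x = ∂F_z/∂y - ∂F_y/∂z = 60y,
    (∇ × F)_y = ∂F_x/∂z - ∂F_z/∂x = -60x,
    (∇ × F)_z = ∂F_y/∂x - ∂F_x/∂y = 30.

On z = 0, (curl F)_z = 30.

Convert to polar (x = r cos θ, y = r sin θ, dA = r dr dθ); the integrand becomes 30, so

    ∬_D (curl F)_z dA = ∫_0^{2π} ∫_0^{6} (30) · r dr dθ.

Inner (r from 0 to 6): 540.
Outer (θ from 0 to 2π): 1080π.

Therefore ∮_C F · dr = 1080π.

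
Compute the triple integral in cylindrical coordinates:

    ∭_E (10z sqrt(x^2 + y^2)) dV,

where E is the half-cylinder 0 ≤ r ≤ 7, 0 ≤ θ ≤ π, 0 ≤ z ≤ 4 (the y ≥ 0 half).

In cylindrical coordinates, x = r cos(θ), y = r sin(θ), z = z, and dV = r dr dθ dz.

The integrand becomes 10r z, so

    ∭_E (10z sqrt(x^2 + y^2)) dV = ∫_{0}^{π} ∫_{0}^{7} ∫_{0}^{4} (10r z) · r dz dr dθ.

Inner (z): 80r^2.
Middle (r from 0 to 7): 27440/3.
Outer (θ): 27440π/3.

Therefore the triple integral equals 27440π/3.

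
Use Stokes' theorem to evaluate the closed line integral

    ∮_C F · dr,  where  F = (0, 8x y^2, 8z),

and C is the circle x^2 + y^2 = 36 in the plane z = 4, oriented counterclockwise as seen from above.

Let S be the flat disk x^2 + y^2 ≤ 36 in the plane z = 4, with upward unit normal n̂ = ẑ. By Stokes' theorem,

    ∮_C F · dr = ∬_S (∇ × F) · n̂ dS = ∬_D (curl F)_z dA,

where D is the disk x^2 + y^2 ≤ 36.

Compute the curl of F = (0, 8x y^2, 8z):
    (∇ × F)_x = ∂F_z/∂y - ∂F_y/∂z = 0,
    (∇ × F)_y = ∂F_x/∂z - ∂F_z/∂x = 0,
    (∇ × F)_z = ∂F_y/∂x - ∂F_x/∂y = 8y^2.

On z = 4, (curl F)_z = 8y^2.

Convert to polar (x = r cos θ, y = r sin θ, dA = r dr dθ); the integrand becomes 8r^2sin(θ)^2, so

    ∬_D (curl F)_z dA = ∫_0^{2π} ∫_0^{6} (8r^2sin(θ)^2) · r dr dθ.

Inner (r from 0 to 6): 2592sin(θ)^2.
Outer (θ from 0 to 2π): 2592π.

Therefore ∮_C F · dr = 2592π.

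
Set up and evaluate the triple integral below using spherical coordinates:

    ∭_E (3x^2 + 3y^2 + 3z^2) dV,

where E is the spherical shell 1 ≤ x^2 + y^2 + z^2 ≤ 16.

In spherical coordinates, x = ρ sin(φ) cos(θ), y = ρ sin(φ) sin(θ), z = ρ cos(φ), and dV = ρ^2 sin(φ) dρ dφ dθ.

The integrand becomes 3ρ^2, so

    ∭_E (3x^2 + 3y^2 + 3z^2) dV = ∫_{0}^{2π} ∫_{0}^{π} ∫_{1}^{4} (3ρ^2) · ρ^2 sin(φ) dρ dφ dθ.

Inner (ρ): 3069sin(φ)/5.
Middle (φ): 6138/5.
Outer (θ): 12276π/5.

Therefore the triple integral equals 12276π/5.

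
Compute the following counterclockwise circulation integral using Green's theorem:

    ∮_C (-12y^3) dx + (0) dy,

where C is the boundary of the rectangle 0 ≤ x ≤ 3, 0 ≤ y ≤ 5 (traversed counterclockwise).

Green's theorem converts the closed line integral into a double integral over the enclosed region D:

    ∮_C P dx + Q dy = ∬_D (∂Q/∂x - ∂P/∂y) dA.

Here P = -12y^3, Q = 0, so

    ∂Q/∂x = 0,    ∂P/∂y = -36y^2,
    ∂Q/∂x - ∂P/∂y = 36y^2.

D is the region 0 ≤ x ≤ 3, 0 ≤ y ≤ 5. Evaluating the double integral:

    ∬_D (36y^2) dA = ∫_0^{3} ∫_0^{5} (36y^2) dy dx.

Inner (y from 0 to 5): 1500.
Outer (x from 0 to 3): 4500.

Therefore ∮_C P dx + Q dy = 4500.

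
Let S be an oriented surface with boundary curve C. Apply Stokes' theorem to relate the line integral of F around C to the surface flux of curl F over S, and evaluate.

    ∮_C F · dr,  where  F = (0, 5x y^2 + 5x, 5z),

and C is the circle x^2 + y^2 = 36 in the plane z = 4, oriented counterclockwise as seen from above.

Let S be the flat disk x^2 + y^2 ≤ 36 in the plane z = 4, with upward unit normal n̂ = ẑ. By Stokes' theorem,

    ∮_C F · dr = ∬_S (∇ × F) · n̂ dS = ∬_D (curl F)_z dA,

where D is the disk x^2 + y^2 ≤ 36.

Compute the curl of F = (0, 5x y^2 + 5x, 5z):
    (∇ × F)_x = ∂F_z/∂y - ∂F_y/∂z = 0,
    (∇ × F)_y = ∂F_x/∂z - ∂F_z/∂x = 0,
    (∇ × F)_z = ∂F_y/∂x - ∂F_x/∂y = 5y^2 + 5.

On z = 4, (curl F)_z = 5y^2 + 5.

Convert to polar (x = r cos θ, y = r sin θ, dA = r dr dθ); the integrand becomes 5r^2sin(θ)^2 + 5, so

    ∬_D (curl F)_z dA = ∫_0^{2π} ∫_0^{6} (5r^2sin(θ)^2 + 5) · r dr dθ.

Inner (r from 0 to 6): 1620sin(θ)^2 + 90.
Outer (θ from 0 to 2π): 1800π.

Therefore ∮_C F · dr = 1800π.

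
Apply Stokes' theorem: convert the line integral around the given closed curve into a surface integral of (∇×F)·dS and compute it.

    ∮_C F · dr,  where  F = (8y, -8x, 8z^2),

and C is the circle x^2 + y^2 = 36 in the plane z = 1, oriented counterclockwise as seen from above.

Let S be the flat disk x^2 + y^2 ≤ 36 in the plane z = 1, with upward unit normal n̂ = ẑ. By Stokes' theorem,

    ∮_C F · dr = ∬_S (∇ × F) · n̂ dS = ∬_D (curl F)_z dA,

where D is the disk x^2 + y^2 ≤ 36.

Compute the curl of F = (8y, -8x, 8z^2):
    (∇ × F)_x = ∂F_z/∂y - ∂F_y/∂z = 0,
    (∇ × F)_y = ∂F_x/∂z - ∂F_z/∂x = 0,
    (∇ × F)_z = ∂F_y/∂x - ∂F_x/∂y = -16.

On z = 1, (curl F)_z = -16.

Convert to polar (x = r cos θ, y = r sin θ, dA = r dr dθ); the integrand becomes -16, so

    ∬_D (curl F)_z dA = ∫_0^{2π} ∫_0^{6} (-16) · r dr dθ.

Inner (r from 0 to 6): -288.
Outer (θ from 0 to 2π): -576π.

Therefore ∮_C F · dr = -576π.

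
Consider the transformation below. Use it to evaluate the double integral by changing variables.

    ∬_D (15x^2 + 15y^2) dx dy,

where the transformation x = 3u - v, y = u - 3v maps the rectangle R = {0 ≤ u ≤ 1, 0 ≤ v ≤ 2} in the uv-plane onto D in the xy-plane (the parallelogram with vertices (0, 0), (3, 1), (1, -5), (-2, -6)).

Compute the Jacobian determinant of (x, y) with respect to (u, v):

    ∂(x,y)/∂(u,v) = | 3  -1 | = (3)(-3) - (-1)(1) = -8.
                   | 1  -3 |

Its absolute value is |J| = 8 (the area scaling factor).

Substituting x = 3u - v, y = u - 3v into the integrand,

    15x^2 + 15y^2 → 150u^2 - 180u v + 150v^2,

so the integral becomes

    ∬_R (150u^2 - 180u v + 150v^2) · |J| du dv = ∫_0^1 ∫_0^2 (1200u^2 - 1440u v + 1200v^2) dv du.

Inner (v): 2400u^2 - 2880u + 3200.
Outer (u): 2560.

Therefore ∬_D (15x^2 + 15y^2) dx dy = 2560.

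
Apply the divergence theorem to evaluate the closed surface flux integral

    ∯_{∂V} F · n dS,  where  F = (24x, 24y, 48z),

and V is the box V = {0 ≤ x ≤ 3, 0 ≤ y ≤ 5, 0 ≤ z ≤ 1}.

By the divergence theorem,

    ∯_{∂V} F · n dS = ∭_V (∇ · F) dV.

Compute the divergence:
    ∇ · F = ∂F_x/∂x + ∂F_y/∂y + ∂F_z/∂z = 24 + 24 + 48 = 96.

V is a rectangular box, so dV = dx dy dz with 0 ≤ x ≤ 3, 0 ≤ y ≤ 5, 0 ≤ z ≤ 1.

Integrate (96) over V as an iterated integral:

    ∭_V (∇·F) dV = ∫_0^{3} ∫_0^{5} ∫_0^{1} (96) dz dy dx.

Inner (z from 0 to 1): 96.
Middle (y from 0 to 5): 480.
Outer (x from 0 to 3): 1440.

Therefore ∯_{∂V} F · n dS = 1440.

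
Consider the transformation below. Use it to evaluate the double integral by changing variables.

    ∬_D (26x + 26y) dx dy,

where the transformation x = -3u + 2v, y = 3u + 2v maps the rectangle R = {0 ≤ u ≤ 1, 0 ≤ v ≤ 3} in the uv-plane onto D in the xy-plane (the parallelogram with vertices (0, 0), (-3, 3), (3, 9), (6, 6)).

Compute the Jacobian determinant of (x, y) with respect to (u, v):

    ∂(x,y)/∂(u,v) = | -3  2 | = (-3)(2) - (2)(3) = -12.
                   | 3  2 |

Its absolute value is |J| = 12 (the area scaling factor).

Substituting x = -3u + 2v, y = 3u + 2v into the integrand,

    26x + 26y → 104v,

so the integral becomes

    ∬_R (104v) · |J| du dv = ∫_0^1 ∫_0^3 (1248v) dv du.

Inner (v): 5616.
Outer (u): 5616.

Therefore ∬_D (26x + 26y) dx dy = 5616.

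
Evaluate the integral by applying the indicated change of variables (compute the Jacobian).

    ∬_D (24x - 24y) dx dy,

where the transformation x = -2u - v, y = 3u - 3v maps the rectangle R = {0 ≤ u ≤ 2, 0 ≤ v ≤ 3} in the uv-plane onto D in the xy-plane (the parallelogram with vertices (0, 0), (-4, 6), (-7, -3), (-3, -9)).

Compute the Jacobian determinant of (x, y) with respect to (u, v):

    ∂(x,y)/∂(u,v) = | -2  -1 | = (-2)(-3) - (-1)(3) = 9.
                   | 3  -3 |

Its absolute value is |J| = 9 (the area scaling factor).

Substituting x = -2u - v, y = 3u - 3v into the integrand,

    24x - 24y → -120u + 48v,

so the integral becomes

    ∬_R (-120u + 48v) · |J| du dv = ∫_0^2 ∫_0^3 (-1080u + 432v) dv du.

Inner (v): 1944 - 3240u.
Outer (u): -2592.

Therefore ∬_D (24x - 24y) dx dy = -2592.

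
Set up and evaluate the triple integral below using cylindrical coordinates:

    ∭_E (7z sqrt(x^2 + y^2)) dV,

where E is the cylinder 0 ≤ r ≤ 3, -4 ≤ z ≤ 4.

In cylindrical coordinates, x = r cos(θ), y = r sin(θ), z = z, and dV = r dr dθ dz.

The integrand becomes 7r z, so

    ∭_E (7z sqrt(x^2 + y^2)) dV = ∫_{0}^{2π} ∫_{0}^{3} ∫_{-4}^{4} (7r z) · r dz dr dθ.

Inner (z): 0.
Middle (r from 0 to 3): 0.
Outer (θ): 0.

Therefore the triple integral equals 0.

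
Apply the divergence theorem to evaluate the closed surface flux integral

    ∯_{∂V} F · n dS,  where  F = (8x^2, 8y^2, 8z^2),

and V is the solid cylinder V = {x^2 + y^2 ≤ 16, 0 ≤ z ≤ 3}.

By the divergence theorem,

    ∯_{∂V} F · n dS = ∭_V (∇ · F) dV.

Compute the divergence:
    ∇ · F = ∂F_x/∂x + ∂F_y/∂y + ∂F_z/∂z = 16x + 16y + 16z.

In cylindrical coordinates, x = r cos(θ), y = r sin(θ), z = z, dV = r dr dθ dz, with 0 ≤ r ≤ 4, 0 ≤ θ ≤ 2π, 0 ≤ z ≤ 3.

The integrand, after substitution and multiplying by the volume element, becomes (16sqrt(2)r sin(θ + π/4) + 16z) · r, so

    ∭_V (∇·F) dV = ∫_0^{2π} ∫_0^{4} ∫_0^{3} (16sqrt(2)r sin(θ + π/4) + 16z) · r dz dr dθ.

Inner (z from 0 to 3): 24r (2sqrt(2)r sin(θ + π/4) + 3).
Middle (r from 0 to 4): 1024sqrt(2)sin(θ + π/4) + 576.
Outer (θ from 0 to 2π): 1152π.

Therefore ∯_{∂V} F · n dS = 1152π.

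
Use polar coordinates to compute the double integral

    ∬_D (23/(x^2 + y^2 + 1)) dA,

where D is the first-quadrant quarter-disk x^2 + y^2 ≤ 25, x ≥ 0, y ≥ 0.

The region D is 0 ≤ r ≤ 5, 0 ≤ θ ≤ π/2 in polar coordinates, where x = r cos(θ), y = r sin(θ), and dA = r dr dθ.

Under the substitution, the integrand becomes 23/(r^2 + 1), so

    ∬_D (23/(x^2 + y^2 + 1)) dA = ∫_{0}^{π/2} ∫_{0}^{5} (23/(r^2 + 1)) · r dr dθ.

Inner integral (in r): ∫_{0}^{5} (23/(r^2 + 1)) · r dr = 23log(26)/2.

Outer integral (in θ): ∫_{0}^{π/2} (23log(26)/2) dθ = 23π log(26)/4.

Therefore ∬_D (23/(x^2 + y^2 + 1)) dA = 23π log(26)/4.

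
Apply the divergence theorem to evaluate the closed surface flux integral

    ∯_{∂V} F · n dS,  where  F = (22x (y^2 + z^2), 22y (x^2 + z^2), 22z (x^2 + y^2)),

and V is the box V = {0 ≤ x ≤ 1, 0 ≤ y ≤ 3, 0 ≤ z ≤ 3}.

By the divergence theorem,

    ∯_{∂V} F · n dS = ∭_V (∇ · F) dV.

Compute the divergence:
    ∇ · F = ∂F_x/∂x + ∂F_y/∂y + ∂F_z/∂z = 22y^2 + 22z^2 + 22x^2 + 22z^2 + 22x^2 + 22y^2 = 44x^2 + 44y^2 + 44z^2.

V is a rectangular box, so dV = dx dy dz with 0 ≤ x ≤ 1, 0 ≤ y ≤ 3, 0 ≤ z ≤ 3.

Integrate (44x^2 + 44y^2 + 44z^2) over V as an iterated integral:

    ∭_V (∇·F) dV = ∫_0^{1} ∫_0^{3} ∫_0^{3} (44x^2 + 44y^2 + 44z^2) dz dy dx.

Inner (z from 0 to 3): 132x^2 + 132y^2 + 396.
Middle (y from 0 to 3): 396x^2 + 2376.
Outer (x from 0 to 1): 2508.

Therefore ∯_{∂V} F · n dS = 2508.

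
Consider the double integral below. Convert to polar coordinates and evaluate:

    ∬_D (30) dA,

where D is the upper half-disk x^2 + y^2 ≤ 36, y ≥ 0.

The region D is 0 ≤ r ≤ 6, 0 ≤ θ ≤ π in polar coordinates, where x = r cos(θ), y = r sin(θ), and dA = r dr dθ.

Under the substitution, the integrand becomes 30, so

    ∬_D (30) dA = ∫_{0}^{π} ∫_{0}^{6} (30) · r dr dθ.

Inner integral (in r): ∫_{0}^{6} (30) · r dr = 540.

Outer integral (in θ): ∫_{0}^{π} (540) dθ = 540π.

Therefore ∬_D (30) dA = 540π.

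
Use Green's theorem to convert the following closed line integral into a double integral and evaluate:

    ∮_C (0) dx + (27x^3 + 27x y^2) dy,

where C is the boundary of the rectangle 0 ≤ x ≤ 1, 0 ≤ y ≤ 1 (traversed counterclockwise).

Green's theorem converts the closed line integral into a double integral over the enclosed region D:

    ∮_C P dx + Q dy = ∬_D (∂Q/∂x - ∂P/∂y) dA.

Here P = 0, Q = 27x^3 + 27x y^2, so

    ∂Q/∂x = 81x^2 + 27y^2,    ∂P/∂y = 0,
    ∂Q/∂x - ∂P/∂y = 81x^2 + 27y^2.

D is the region 0 ≤ x ≤ 1, 0 ≤ y ≤ 1. Evaluating the double integral:

    ∬_D (81x^2 + 27y^2) dA = ∫_0^{1} ∫_0^{1} (81x^2 + 27y^2) dy dx.

Inner (y from 0 to 1): 81x^2 + 9.
Outer (x from 0 to 1): 36.

Therefore ∮_C P dx + Q dy = 36.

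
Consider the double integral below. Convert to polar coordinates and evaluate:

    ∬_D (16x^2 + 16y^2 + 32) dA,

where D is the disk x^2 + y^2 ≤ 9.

The region D is 0 ≤ r ≤ 3, 0 ≤ θ ≤ 2π in polar coordinates, where x = r cos(θ), y = r sin(θ), and dA = r dr dθ.

Under the substitution, the integrand becomes 16r^2 + 32, so

    ∬_D (16x^2 + 16y^2 + 32) dA = ∫_{0}^{2π} ∫_{0}^{3} (16r^2 + 32) · r dr dθ.

Inner integral (in r): ∫_{0}^{3} (16r^2 + 32) · r dr = 468.

Outer integral (in θ): ∫_{0}^{2π} (468) dθ = 936π.

Therefore ∬_D (16x^2 + 16y^2 + 32) dA = 936π.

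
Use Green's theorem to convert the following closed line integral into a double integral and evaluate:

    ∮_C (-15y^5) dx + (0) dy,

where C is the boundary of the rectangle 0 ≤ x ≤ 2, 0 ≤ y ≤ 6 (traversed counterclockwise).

Green's theorem converts the closed line integral into a double integral over the enclosed region D:

    ∮_C P dx + Q dy = ∬_D (∂Q/∂x - ∂P/∂y) dA.

Here P = -15y^5, Q = 0, so

    ∂Q/∂x = 0,    ∂P/∂y = -75y^4,
    ∂Q/∂x - ∂P/∂y = 75y^4.

D is the region 0 ≤ x ≤ 2, 0 ≤ y ≤ 6. Evaluating the double integral:

    ∬_D (75y^4) dA = ∫_0^{2} ∫_0^{6} (75y^4) dy dx.

Inner (y from 0 to 6): 116640.
Outer (x from 0 to 2): 233280.

Therefore ∮_C P dx + Q dy = 233280.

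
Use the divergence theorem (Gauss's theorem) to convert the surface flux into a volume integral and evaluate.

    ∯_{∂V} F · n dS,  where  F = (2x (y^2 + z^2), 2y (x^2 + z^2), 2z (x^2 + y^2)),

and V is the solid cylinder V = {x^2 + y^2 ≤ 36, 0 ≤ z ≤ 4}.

By the divergence theorem,

    ∯_{∂V} F · n dS = ∭_V (∇ · F) dV.

Compute the divergence:
    ∇ · F = ∂F_x/∂x + ∂F_y/∂y + ∂F_z/∂z = 2y^2 + 2z^2 + 2x^2 + 2z^2 + 2x^2 + 2y^2 = 4x^2 + 4y^2 + 4z^2.

In cylindrical coordinates, x = r cos(θ), y = r sin(θ), z = z, dV = r dr dθ dz, with 0 ≤ r ≤ 6, 0 ≤ θ ≤ 2π, 0 ≤ z ≤ 4.

The integrand, after substitution and multiplying by the volume element, becomes (4r^2 + 4z^2) · r, so

    ∭_V (∇·F) dV = ∫_0^{2π} ∫_0^{6} ∫_0^{4} (4r^2 + 4z^2) · r dz dr dθ.

Inner (z from 0 to 4): 16r (r^2 + 16/3).
Middle (r from 0 to 6): 6720.
Outer (θ from 0 to 2π): 13440π.

Therefore ∯_{∂V} F · n dS = 13440π.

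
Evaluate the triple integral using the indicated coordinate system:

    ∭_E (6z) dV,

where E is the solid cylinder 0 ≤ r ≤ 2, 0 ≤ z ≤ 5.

In cylindrical coordinates, x = r cos(θ), y = r sin(θ), z = z, and dV = r dr dθ dz.

The integrand becomes 6z, so

    ∭_E (6z) dV = ∫_{0}^{2π} ∫_{0}^{2} ∫_{0}^{5} (6z) · r dz dr dθ.

Inner (z): 75r.
Middle (r from 0 to 2): 150.
Outer (θ): 300π.

Therefore the triple integral equals 300π.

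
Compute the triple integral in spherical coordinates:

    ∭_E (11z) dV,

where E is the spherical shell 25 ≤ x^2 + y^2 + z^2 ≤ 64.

In spherical coordinates, x = ρ sin(φ) cos(θ), y = ρ sin(φ) sin(θ), z = ρ cos(φ), and dV = ρ^2 sin(φ) dρ dφ dθ.

The integrand becomes 11ρ cos(φ), so

    ∭_E (11z) dV = ∫_{0}^{2π} ∫_{0}^{π} ∫_{5}^{8} (11ρ cos(φ)) · ρ^2 sin(φ) dρ dφ dθ.

Inner (ρ): 38181sin(2φ)/8.
Middle (φ): 0.
Outer (θ): 0.

Therefore the triple integral equals 0.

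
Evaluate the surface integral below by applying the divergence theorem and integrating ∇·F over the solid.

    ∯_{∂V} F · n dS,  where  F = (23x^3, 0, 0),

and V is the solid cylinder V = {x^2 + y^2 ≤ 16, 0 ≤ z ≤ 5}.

By the divergence theorem,

    ∯_{∂V} F · n dS = ∭_V (∇ · F) dV.

Compute the divergence:
    ∇ · F = ∂F_x/∂x + ∂F_y/∂y + ∂F_z/∂z = 69x^2 + 0 + 0 = 69x^2.

In cylindrical coordinates, x = r cos(θ), y = r sin(θ), z = z, dV = r dr dθ dz, with 0 ≤ r ≤ 4, 0 ≤ θ ≤ 2π, 0 ≤ z ≤ 5.

The integrand, after substitution and multiplying by the volume element, becomes (69r^2cos(θ)^2) · r, so

    ∭_V (∇·F) dV = ∫_0^{2π} ∫_0^{4} ∫_0^{5} (69r^2cos(θ)^2) · r dz dr dθ.

Inner (z from 0 to 5): 345r^3cos(θ)^2.
Middle (r from 0 to 4): 22080cos(θ)^2.
Outer (θ from 0 to 2π): 22080π.

Therefore ∯_{∂V} F · n dS = 22080π.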